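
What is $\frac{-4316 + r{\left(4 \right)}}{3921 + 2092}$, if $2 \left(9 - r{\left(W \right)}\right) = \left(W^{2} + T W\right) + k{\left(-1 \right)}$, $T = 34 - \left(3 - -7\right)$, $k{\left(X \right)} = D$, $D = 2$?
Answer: $- \frac{4364}{6013} \approx -0.72576$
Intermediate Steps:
$k{\left(X \right)} = 2$
$T = 24$ ($T = 34 - \left(3 + 7\right) = 34 - 10 = 24$)
$r{\left(W \right)} = 8 - 12 W - \frac{W^{2}}{2}$ ($r{\left(W \right)} = 9 - \frac{\left(W^{2} + 24 W\right) + 2}{2} = 9 - \frac{2 + W^{2} + 24 W}{2} = 9 - \left(1 + \frac{W^{2}}{2} + 12 W\right) = 8 - 12 W - \frac{W^{2}}{2}$)
$\frac{-4316 + r{\left(4 \right)}}{3921 + 2092} = \frac{-4316 - \left(40 + 8\right)}{3921 + 2092} = \frac{-4316 - 48}{6013} = \left(-4316 - 48\right) \frac{1}{6013} = \left(-4364\right) \frac{1}{6013} = - \frac{4364}{6013}$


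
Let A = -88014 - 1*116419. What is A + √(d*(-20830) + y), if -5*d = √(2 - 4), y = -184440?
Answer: -204433 + √(-184440 + 4166*I*√2) ≈ -2.0443e+5 + 429.52*I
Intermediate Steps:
d = -I*√2/5 (d = -√(2 - 4)/5 = -I*√2/5 ≈ -0.28284*I)
A = -204433 (A = -88014 - 116419 = -204433)
A + √(d*(-20830) + y) = -204433 + √(-I*√2/5*(-20830) - 184440) = -204433 + √(4166*I*√2 - 184440) = -204433 + √(-184440 + 4166*I*√2)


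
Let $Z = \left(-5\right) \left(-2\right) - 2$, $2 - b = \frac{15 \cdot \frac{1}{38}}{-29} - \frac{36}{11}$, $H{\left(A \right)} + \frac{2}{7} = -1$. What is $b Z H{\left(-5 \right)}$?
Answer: $- \frac{2306916}{42427} \approx -54.374$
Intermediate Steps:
$H{\left(A \right)} = - \frac{9}{7}$ ($H{\left(A \right)} = - \frac{2}{7} - 1 = - \frac{9}{7}$)
$b = \frac{64081}{12122}$ ($b = 2 - \left(\frac{15 \cdot \frac{1}{38}}{-29} - \frac{36}{11}\right) = 2 - \left(15 \cdot \frac{1}{38} \left(- \frac{1}{29}\right) - \frac{36}{11}\right) = 2 - \left(\frac{15}{38} \left(- \frac{1}{29}\right) - \frac{36}{11}\right) = 2 - \left(- \frac{15}{1102} - \frac{36}{11}\right) = 2 - - \frac{39837}{12122} = 2 + \frac{39837}{12122} = \frac{64081}{12122} \approx 5.2863$)
$Z = 8$ ($Z = 10 - 2 = 8$)
$b Z H{\left(-5 \right)} = \frac{64081}{12122} \cdot 8 \left(- \frac{9}{7}\right) = \frac{256324}{6061} \left(- \frac{9}{7}\right) = - \frac{2306916}{42427}$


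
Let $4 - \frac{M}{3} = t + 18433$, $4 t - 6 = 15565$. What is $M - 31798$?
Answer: $- \frac{395053}{4} \approx -98763.0$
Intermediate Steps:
$t = \frac{15571}{4}$ ($t = \frac{3}{2} + \frac{1}{4} \cdot 15565 = \frac{3}{2} + \frac{15565}{4} = \frac{15571}{4} \approx 3892.8$)
$M = - \frac{267861}{4}$ ($M = 12 - 3 \left(\frac{15571}{4} + 18433\right) = 12 - \frac{267909}{4} = - \frac{267861}{4} \approx -66965.0$)
$M - 31798 = - \frac{267861}{4} - 31798 = - \frac{395053}{4}$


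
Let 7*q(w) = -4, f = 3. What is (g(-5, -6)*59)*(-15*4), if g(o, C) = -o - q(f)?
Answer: -138060/7 ≈ -19723.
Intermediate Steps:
q(w) = -4/7 (q(w) = (⅐)*(-4) = -4/7)
g(o, C) = 4/7 - o (g(o, C) = -o - 1*(-4/7) = -o + 4/7 = 4/7 - o)
(g(-5, -6)*59)*(-15*4) = ((4/7 - 1*(-5))*59)*(-15*4) = ((4/7 + 5)*59)*(-60) = ((39/7)*59)*(-60) = (2301/7)*(-60) = -138060/7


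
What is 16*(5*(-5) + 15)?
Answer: -160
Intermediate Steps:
16*(5*(-5) + 15) = 16*(-25 + 15) = 16*(-10) = -160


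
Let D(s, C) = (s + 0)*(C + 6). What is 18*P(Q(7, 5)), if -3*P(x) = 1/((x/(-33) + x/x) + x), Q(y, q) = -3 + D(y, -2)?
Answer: -198/833 ≈ -0.23769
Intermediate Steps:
D(s, C) = s*(6 + C)
Q(y, q) = -3 + 4*y (Q(y, q) = -3 + y*(6 - 2) = -3 + y*4 = -3 + 4*y)
P(x) = -1/(3*(1 + 32*x/33)) (P(x) = -1/(3*((x/(-33) + x/x) + x)) = -1/(3*((x*(-1/33) + 1) + x)) = -1/(3*((-x/33 + 1) + x)) = -1/(3*((1 - x/33) + x)) = -1/(3*(1 + 32*x/33)))
18*P(Q(7, 5)) = 18*(-11/(33 + 32*(-3 + 4*7))) = 18*(-11/(33 + 32*(-3 + 28))) = 18*(-11/(33 + 32*25)) = 18*(-11/(33 + 800)) = 18*(-11/833) = -198/833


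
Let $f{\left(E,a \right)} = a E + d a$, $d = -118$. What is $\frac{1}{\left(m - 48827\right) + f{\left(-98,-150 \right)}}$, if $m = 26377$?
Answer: $\frac{1}{9950} \approx 0.0001005$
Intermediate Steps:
$f{\left(E,a \right)} = - 118 a + E a$ ($f{\left(E,a \right)} = a E - 118 a = E a - 118 a = - 118 a + E a$)
$\frac{1}{\left(m - 48827\right) + f{\left(-98,-150 \right)}} = \frac{1}{\left(26377 - 48827\right) - 150 \left(-118 - 98\right)} = \frac{1}{-22450 - -32400} = \frac{1}{-22450 + 32400} = \frac{1}{9950}$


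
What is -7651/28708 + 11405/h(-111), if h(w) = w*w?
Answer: 233146769/353711268 ≈ 0.65914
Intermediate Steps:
h(w) = w**2
-7651/28708 + 11405/h(-111) = -7651/28708 + 11405/((-111)**2) = -7651*1/28708 + 11405/12321 = -7651/28708 + 11405*(1/12321) = -7651/28708 + 11405/12321 = 233146769/353711268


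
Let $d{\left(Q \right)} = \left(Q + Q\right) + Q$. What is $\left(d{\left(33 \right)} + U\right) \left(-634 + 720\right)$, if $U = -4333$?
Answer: $-364124$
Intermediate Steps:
$d{\left(Q \right)} = 3 Q$ ($d{\left(Q \right)} = 2 Q + Q = 3 Q$)
$\left(d{\left(33 \right)} + U\right) \left(-634 + 720\right) = \left(3 \cdot 33 - 4333\right) \left(-634 + 720\right) = \left(99 - 4333\right) 86 = \left(-4234\right) 86 = -364124$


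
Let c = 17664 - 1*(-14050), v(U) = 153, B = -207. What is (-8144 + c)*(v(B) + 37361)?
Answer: 884204980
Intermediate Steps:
c = 31714 (c = 17664 + 14050 = 31714)
(-8144 + c)*(v(B) + 37361) = (-8144 + 31714)*(153 + 37361) = 23570*37514 = 884204980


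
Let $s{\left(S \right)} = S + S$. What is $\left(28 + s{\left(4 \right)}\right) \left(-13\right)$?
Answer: $-468$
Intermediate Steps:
$s{\left(S \right)} = 2 S$
$\left(28 + s{\left(4 \right)}\right) \left(-13\right) = \left(28 + 2 \cdot 4\right) \left(-13\right) = \left(28 + 8\right) \left(-13\right) = 36 \left(-13\right) = -468$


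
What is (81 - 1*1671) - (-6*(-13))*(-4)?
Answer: -1278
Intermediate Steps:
(81 - 1*1671) - (-6*(-13))*(-4) = (81 - 1671) - 78*(-4) = -1590 - 1*(-312) = -1590 + 312 = -1278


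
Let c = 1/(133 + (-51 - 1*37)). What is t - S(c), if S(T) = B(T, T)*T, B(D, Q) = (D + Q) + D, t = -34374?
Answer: -23202451/675 ≈ -34374.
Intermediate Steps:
B(D, Q) = Q + 2*D
c = 1/45 (c = 1/(133 + (-51 - 37)) = 1/(133 - 88) = 1/45 ≈ 0.022222)
S(T) = 3*T² (S(T) = (T + 2*T)*T = (3*T)*T = 3*T²)
t - S(c) = -34374 - 3*(1/45)² = -34374 - 3/2025 = -34374 - 1*1/675 = -34374 - 1/675 = -23202451/675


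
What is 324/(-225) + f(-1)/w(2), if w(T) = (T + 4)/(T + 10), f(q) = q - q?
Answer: -36/25 ≈ -1.4400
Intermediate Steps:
f(q) = 0
w(T) = (4 + T)/(10 + T)
324/(-225) + f(-1)/w(2) = 324/(-225) + 0/(((4 + 2)/(10 + 2))) = 324*(-1/225) + 0/((6/12)) = -36/25 + 0/(((1/12)*6)) = -36/25 + 0/(1/2) = -36/25 + 0*2 = -36/25 + 0 = -36/25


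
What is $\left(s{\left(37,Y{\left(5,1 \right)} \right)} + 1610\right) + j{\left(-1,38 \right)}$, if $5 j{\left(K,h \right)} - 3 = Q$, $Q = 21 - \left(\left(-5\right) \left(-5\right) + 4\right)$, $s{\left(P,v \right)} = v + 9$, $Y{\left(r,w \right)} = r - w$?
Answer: $1622$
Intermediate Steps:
$s{\left(P,v \right)} = 9 + v$
$Q = -8$ ($Q = 21 - \left(25 + 4\right) = 21 - 29 = -8$)
$j{\left(K,h \right)} = -1$ ($j{\left(K,h \right)} = \frac{3}{5} + \frac{1}{5} \left(-8\right) = \frac{3}{5} - \frac{8}{5} = -1$)
$\left(s{\left(37,Y{\left(5,1 \right)} \right)} + 1610\right) + j{\left(-1,38 \right)} = \left(\left(9 + \left(5 - 1\right)\right) + 1610\right) - 1 = \left(\left(9 + 4\right) + 1610\right) - 1 = \left(13 + 1610\right) - 1 = 1623 - 1 = 1622$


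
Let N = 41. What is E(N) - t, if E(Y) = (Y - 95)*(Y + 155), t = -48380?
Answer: 37796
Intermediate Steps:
E(Y) = (-95 + Y)*(155 + Y)
E(N) - t = (-14725 + 41² + 60*41) - 1*(-48380) = (-14725 + 1681 + 2460) + 48380 = -10584 + 48380 = 37796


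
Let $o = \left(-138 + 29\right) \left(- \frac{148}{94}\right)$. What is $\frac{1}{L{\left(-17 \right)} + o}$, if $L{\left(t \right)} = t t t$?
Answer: $- \frac{47}{222845} \approx -0.00021091$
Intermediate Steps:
$L{\left(t \right)} = t^{3}$ ($L{\left(t \right)} = t^{2} t = t^{3}$)
$o = \frac{8066}{47}$ ($o = - 109 \left(\left(-148\right) \frac{1}{94}\right) = \left(-109\right) \left(- \frac{74}{47}\right) = \frac{8066}{47} \approx 171.62$)
$\frac{1}{L{\left(-17 \right)} + o} = \frac{1}{\left(-17\right)^{3} + \frac{8066}{47}} = \frac{1}{-4913 + \frac{8066}{47}} = \frac{1}{- \frac{222845}{47}} = - \frac{47}{222845}$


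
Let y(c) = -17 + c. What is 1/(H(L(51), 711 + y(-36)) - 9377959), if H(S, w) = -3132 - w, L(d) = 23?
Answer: -1/9381749 ≈ -1.0659e-7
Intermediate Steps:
1/(H(L(51), 711 + y(-36)) - 9377959) = 1/((-3132 - (711 + (-17 - 36))) - 9377959) = 1/((-3132 - (711 - 53)) - 9377959) = 1/((-3132 - 1*658) - 9377959) = 1/((-3132 - 658) - 9377959) = 1/(-3790 - 9377959) = 1/(-9381749) = -1/9381749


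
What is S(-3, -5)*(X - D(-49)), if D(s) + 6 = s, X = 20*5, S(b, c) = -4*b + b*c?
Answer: 4185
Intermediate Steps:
X = 100
D(s) = -6 + s
S(-3, -5)*(X - D(-49)) = (-3*(-4 - 5))*(100 - (-6 - 49)) = (-3*(-9))*(100 - 1*(-55)) = 27*(100 + 55) = 27*155 = 4185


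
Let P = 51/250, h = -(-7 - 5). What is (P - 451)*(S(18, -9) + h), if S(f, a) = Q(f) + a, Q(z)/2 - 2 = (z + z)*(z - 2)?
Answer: -130618141/250 ≈ -5.2247e+5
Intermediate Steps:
Q(z) = 4 + 4*z*(-2 + z) (Q(z) = 4 + 2*((z + z)*(z - 2)) = 4 + 2*((2*z)*(-2 + z)) = 4 + 2*(2*z*(-2 + z)) = 4 + 4*z*(-2 + z))
S(f, a) = 4 + a - 8*f + 4*f² (S(f, a) = (4 - 8*f + 4*f²) + a = 4 + a - 8*f + 4*f²)
h = 12 (h = -1*(-12) = 12)
P = 51/250 (P = 51*(1/250) = 51/250 ≈ 0.20400)
(P - 451)*(S(18, -9) + h) = (51/250 - 451)*((4 - 9 - 8*18 + 4*18²) + 12) = -112699*((4 - 9 - 144 + 4*324) + 12)/250 = -112699*((4 - 9 - 144 + 1296) + 12)/250 = -112699*(1147 + 12)/250 = -112699/250*1159 = -130618141/250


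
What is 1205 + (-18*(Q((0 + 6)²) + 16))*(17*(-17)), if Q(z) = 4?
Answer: 105245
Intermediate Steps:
1205 + (-18*(Q((0 + 6)²) + 16))*(17*(-17)) = 1205 + (-18*(4 + 16))*(17*(-17)) = 1205 - 18*20*(-289) = 1205 - 360*(-289) = 1205 + 104040 = 105245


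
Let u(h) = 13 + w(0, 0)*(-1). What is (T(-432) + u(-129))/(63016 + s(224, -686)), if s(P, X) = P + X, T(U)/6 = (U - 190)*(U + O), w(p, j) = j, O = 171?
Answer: 974065/62554 ≈ 15.572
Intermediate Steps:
u(h) = 13 (u(h) = 13 + 0*(-1) = 13 + 0 = 13)
T(U) = 6*(-190 + U)*(171 + U) (T(U) = 6*((U - 190)*(U + 171)) = 6*((-190 + U)*(171 + U)) = 6*(-190 + U)*(171 + U))
(T(-432) + u(-129))/(63016 + s(224, -686)) = ((-194940 - 114*(-432) + 6*(-432)²) + 13)/(63016 + (224 - 686)) = ((-194940 + 49248 + 6*186624) + 13)/(63016 - 462) = ((-194940 + 49248 + 1119744) + 13)/62554 = (974052 + 13)*(1/62554) = 974065*(1/62554) = 974065/62554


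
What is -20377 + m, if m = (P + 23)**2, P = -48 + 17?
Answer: -20313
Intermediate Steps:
P = -31
m = 64 (m = (-31 + 23)**2 = (-8)**2 = 64)
-20377 + m = -20377 + 64 = -20313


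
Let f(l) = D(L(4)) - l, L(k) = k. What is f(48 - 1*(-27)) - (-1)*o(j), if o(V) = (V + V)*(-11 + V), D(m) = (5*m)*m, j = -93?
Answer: 19349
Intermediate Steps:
D(m) = 5*m²
o(V) = 2*V*(-11 + V) (o(V) = (2*V)*(-11 + V) = 2*V*(-11 + V))
f(l) = 80 - l (f(l) = 5*4² - l = 5*16 - l = 80 - l)
f(48 - 1*(-27)) - (-1)*o(j) = (80 - (48 - 1*(-27))) - (-1)*2*(-93)*(-11 - 93) = (80 - (48 + 27)) - (-1)*2*(-93)*(-104) = (80 - 1*75) - (-1)*19344 = (80 - 75) - 1*(-19344) = 5 + 19344 = 19349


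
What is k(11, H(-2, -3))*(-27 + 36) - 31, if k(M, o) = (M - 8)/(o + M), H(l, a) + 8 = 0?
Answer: -22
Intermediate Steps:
H(l, a) = -8 (H(l, a) = -8 + 0 = -8)
k(M, o) = (-8 + M)/(M + o)
k(11, H(-2, -3))*(-27 + 36) - 31 = ((-8 + 11)/(11 - 8))*(-27 + 36) - 31 = (3/3)*9 - 31 = ((1/3)*3)*9 - 31 = 1*9 - 31 = 9 - 31 = -22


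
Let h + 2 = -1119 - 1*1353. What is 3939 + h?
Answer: 1465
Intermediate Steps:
h = -2474 (h = -2 + (-1119 - 1*1353) = -2 + (-1119 - 1353) = -2 - 2472 = -2474)
3939 + h = 3939 - 2474 = 1465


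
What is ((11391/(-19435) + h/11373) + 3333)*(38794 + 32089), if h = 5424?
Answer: 17406101249321032/73678085 ≈ 2.3625e+8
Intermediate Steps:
((11391/(-19435) + h/11373) + 3333)*(38794 + 32089) = ((11391/(-19435) + 5424/11373) + 3333)*(38794 + 32089) = ((11391*(-1/19435) + 5424*(1/11373)) + 3333)*70883 = ((-11391/19435 + 1808/3791) + 3333)*70883 = (-8044801/73678085 + 3333)*70883 = (245561012504/73678085)*70883 = 17406101249321032/73678085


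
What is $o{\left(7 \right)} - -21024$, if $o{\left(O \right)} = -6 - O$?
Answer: $21011$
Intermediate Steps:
$o{\left(7 \right)} - -21024 = \left(-6 - 7\right) - -21024 = \left(-6 - 7\right) + 21024 = -13 + 21024 = 21011$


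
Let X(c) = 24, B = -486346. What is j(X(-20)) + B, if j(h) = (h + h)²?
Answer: -484042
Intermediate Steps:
j(h) = 4*h² (j(h) = (2*h)² = 4*h²)
j(X(-20)) + B = 4*24² - 486346 = 4*576 - 486346 = 2304 - 486346 = -484042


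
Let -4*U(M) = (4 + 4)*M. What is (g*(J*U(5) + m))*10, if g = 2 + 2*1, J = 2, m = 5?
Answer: -600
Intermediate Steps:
U(M) = -2*M (U(M) = -(4 + 4)*M/4 = -2*M)
g = 4 (g = 2 + 2 = 4)
(g*(J*U(5) + m))*10 = (4*(2*(-2*5) + 5))*10 = (4*(2*(-10) + 5))*10 = (4*(-20 + 5))*10 = (4*(-15))*10 = -60*10 = -600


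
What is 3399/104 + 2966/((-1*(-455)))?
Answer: 142693/3640 ≈ 39.201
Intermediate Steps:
3399/104 + 2966/((-1*(-455))) = 3399*(1/104) + 2966/455 = 3399/104 + 2966*(1/455) = 3399/104 + 2966/455 = 142693/3640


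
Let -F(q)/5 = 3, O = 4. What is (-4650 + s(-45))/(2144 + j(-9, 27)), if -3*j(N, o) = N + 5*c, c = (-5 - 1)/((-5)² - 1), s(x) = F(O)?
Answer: -55980/25769 ≈ -2.1724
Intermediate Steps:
F(q) = -15 (F(q) = -5*3 = -15)
s(x) = -15
c = -¼ (c = -6/(25 - 1) = -6/24 = -6*1/24 = -¼ ≈ -0.25000)
j(N, o) = 5/12 - N/3 (j(N, o) = -(N + 5*(-¼))/3 = -(N - 5/4)/3 = -(-5/4 + N)/3 = 5/12 - N/3)
(-4650 + s(-45))/(2144 + j(-9, 27)) = (-4650 - 15)/(2144 + (5/12 - ⅓*(-9))) = -4665/(2144 + (5/12 + 3)) = -4665/(2144 + 41/12) = -4665/25769/12 = -4665*12/25769 = -55980/25769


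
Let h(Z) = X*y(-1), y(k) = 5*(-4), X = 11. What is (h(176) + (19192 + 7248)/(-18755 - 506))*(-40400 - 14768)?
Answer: 235228628480/19261 ≈ 1.2213e+7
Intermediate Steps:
y(k) = -20
h(Z) = -220 (h(Z) = 11*(-20) = -220)
(h(176) + (19192 + 7248)/(-18755 - 506))*(-40400 - 14768) = (-220 + (19192 + 7248)/(-18755 - 506))*(-40400 - 14768) = (-220 + 26440/(-19261))*(-55168) = (-220 + 26440*(-1/19261))*(-55168) = (-220 - 26440/19261)*(-55168) = -4263860/19261*(-55168) = 235228628480/19261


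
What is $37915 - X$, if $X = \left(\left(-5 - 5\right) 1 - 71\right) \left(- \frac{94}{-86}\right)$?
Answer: $\frac{1634152}{43} \approx 38004.0$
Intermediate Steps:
$X = - \frac{3807}{43}$ ($X = \left(\left(-10\right) 1 - 71\right) \left(\left(-94\right) \left(- \frac{1}{86}\right)\right) = \left(-10 - 71\right) \frac{47}{43} = \left(-81\right) \frac{47}{43} = - \frac{3807}{43} \approx -88.535$)
$37915 - X = 37915 - - \frac{3807}{43} = 37915 + \frac{3807}{43} = \frac{1634152}{43}$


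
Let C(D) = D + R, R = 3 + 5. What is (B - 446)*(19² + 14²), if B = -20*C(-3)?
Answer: -304122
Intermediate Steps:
R = 8
C(D) = 8 + D (C(D) = D + 8 = 8 + D)
B = -100 (B = -20*(8 - 3) = -20*5 = -100)
(B - 446)*(19² + 14²) = (-100 - 446)*(19² + 14²) = -546*(361 + 196) = -546*557 = -304122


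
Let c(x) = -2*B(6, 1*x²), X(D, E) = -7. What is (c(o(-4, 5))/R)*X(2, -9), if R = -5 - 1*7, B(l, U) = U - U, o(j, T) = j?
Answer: 0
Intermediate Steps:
B(l, U) = 0
c(x) = 0 (c(x) = -2*0 = 0)
R = -12 (R = -5 - 7 = -12)
(c(o(-4, 5))/R)*X(2, -9) = (0/(-12))*(-7) = (0*(-1/12))*(-7) = 0*(-7) = 0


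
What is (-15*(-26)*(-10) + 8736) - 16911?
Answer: -12075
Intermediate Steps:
(-15*(-26)*(-10) + 8736) - 16911 = (390*(-10) + 8736) - 16911 = (-3900 + 8736) - 16911 = 4836 - 16911 = -12075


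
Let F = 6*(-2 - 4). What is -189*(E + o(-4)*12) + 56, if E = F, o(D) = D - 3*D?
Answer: -11284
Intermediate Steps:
o(D) = -2*D
F = -36 (F = 6*(-6) = -36)
E = -36
-189*(E + o(-4)*12) + 56 = -189*(-36 - 2*(-4)*12) + 56 = -189*(-36 + 8*12) + 56 = -189*(-36 + 96) + 56 = -189*60 + 56 = -11340 + 56 = -11284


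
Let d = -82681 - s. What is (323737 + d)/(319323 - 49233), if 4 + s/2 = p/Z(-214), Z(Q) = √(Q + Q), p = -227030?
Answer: 120532/135045 - 22703*I*√107/2889963 ≈ 0.89253 - 0.081261*I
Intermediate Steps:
Z(Q) = √2*√Q (Z(Q) = √(2*Q) = √2*√Q)
s = -8 + 227030*I*√107/107 (s = -8 + 2*(-227030*(-I*√107/214)) = -8 + 2*(-(-113515)*I*√107/107) = -8 + 2*(113515*I*√107/107) = -8 + 227030*I*√107/107 ≈ -8.0 + 21948.0*I)
d = -82673 - 227030*I*√107/107 (d = -82681 - (-8 + 227030*I*√107/107) = -82681 + (8 - 227030*I*√107/107) = -82673 - 227030*I*√107/107 ≈ -82673.0 - 21948.0*I)
(323737 + d)/(319323 - 49233) = (323737 + (-82673 - 227030*I*√107/107))/(319323 - 49233) = (241064 - 227030*I*√107/107)/270090 = (241064 - 227030*I*√107/107)*(1/270090) = 120532/135045 - 22703*I*√107/2889963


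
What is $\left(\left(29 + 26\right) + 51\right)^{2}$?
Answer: $11236$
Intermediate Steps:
$\left(\left(29 + 26\right) + 51\right)^{2} = \left(55 + 51\right)^{2} = 106^{2} = 11236$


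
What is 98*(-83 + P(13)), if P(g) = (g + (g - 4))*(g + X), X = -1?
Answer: 17738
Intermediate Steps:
P(g) = (-1 + g)*(-4 + 2*g) (P(g) = (g + (g - 4))*(g - 1) = (g + (-4 + g))*(-1 + g) = (-4 + 2*g)*(-1 + g) = (-1 + g)*(-4 + 2*g))
98*(-83 + P(13)) = 98*(-83 + (4 - 6*13 + 2*13**2)) = 98*(-83 + (4 - 78 + 2*169)) = 98*(-83 + (4 - 78 + 338)) = 98*(-83 + 264) = 98*181 = 17738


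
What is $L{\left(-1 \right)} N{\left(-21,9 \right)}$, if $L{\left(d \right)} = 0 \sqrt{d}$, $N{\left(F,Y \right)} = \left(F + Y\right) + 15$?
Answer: $0$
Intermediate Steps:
$N{\left(F,Y \right)} = 15 + F + Y$
$L{\left(d \right)} = 0$
$L{\left(-1 \right)} N{\left(-21,9 \right)} = 0 \left(15 - 21 + 9\right) = 0 \cdot 3 = 0$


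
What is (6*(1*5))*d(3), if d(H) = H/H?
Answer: 30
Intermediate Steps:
d(H) = 1
(6*(1*5))*d(3) = (6*(1*5))*1 = (6*5)*1 = 30*1 = 30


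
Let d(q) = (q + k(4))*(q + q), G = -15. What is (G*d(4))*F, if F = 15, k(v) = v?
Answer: -14400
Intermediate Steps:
d(q) = 2*q*(4 + q) (d(q) = (q + 4)*(q + q) = (4 + q)*(2*q) = 2*q*(4 + q))
(G*d(4))*F = -30*4*(4 + 4)*15 = -30*4*8*15 = -15*64*15 = -960*15 = -14400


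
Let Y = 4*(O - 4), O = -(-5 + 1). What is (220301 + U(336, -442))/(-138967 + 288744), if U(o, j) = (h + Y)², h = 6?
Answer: 220337/149777 ≈ 1.4711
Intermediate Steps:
O = 4 (O = -1*(-4) = 4)
Y = 0 (Y = 4*(4 - 4) = 4*0 = 0)
U(o, j) = 36 (U(o, j) = (6 + 0)² = 6² = 36)
(220301 + U(336, -442))/(-138967 + 288744) = (220301 + 36)/(-138967 + 288744) = 220337/149777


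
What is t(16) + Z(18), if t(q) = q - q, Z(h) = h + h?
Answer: 36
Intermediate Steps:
Z(h) = 2*h
t(q) = 0
t(16) + Z(18) = 0 + 2*18 = 0 + 36 = 36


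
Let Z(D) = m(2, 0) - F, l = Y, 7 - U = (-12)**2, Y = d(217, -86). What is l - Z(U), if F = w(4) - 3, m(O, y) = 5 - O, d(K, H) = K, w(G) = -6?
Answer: 205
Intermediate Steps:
F = -9 (F = -6 - 3 = -9)
Y = 217
U = -137 (U = 7 - 1*(-12)**2 = 7 - 1*144 = 7 - 144 = -137)
l = 217
Z(D) = 12 (Z(D) = (5 - 1*2) - 1*(-9) = (5 - 2) + 9 = 3 + 9 = 12)
l - Z(U) = 217 - 1*12 = 217 - 12 = 205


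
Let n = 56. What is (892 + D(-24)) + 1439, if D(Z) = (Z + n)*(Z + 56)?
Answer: 3355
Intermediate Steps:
D(Z) = (56 + Z)² (D(Z) = (Z + 56)*(Z + 56) = (56 + Z)*(56 + Z) = (56 + Z)²)
(892 + D(-24)) + 1439 = (892 + (3136 + (-24)² + 112*(-24))) + 1439 = (892 + (3136 + 576 - 2688)) + 1439 = (892 + 1024) + 1439 = 1916 + 1439 = 3355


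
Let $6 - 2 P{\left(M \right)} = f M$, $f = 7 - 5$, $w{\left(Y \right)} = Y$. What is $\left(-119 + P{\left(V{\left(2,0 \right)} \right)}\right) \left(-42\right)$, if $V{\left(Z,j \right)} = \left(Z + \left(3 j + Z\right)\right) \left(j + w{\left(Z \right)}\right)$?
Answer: $5208$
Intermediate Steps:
$f = 2$
$V{\left(Z,j \right)} = \left(Z + j\right) \left(2 Z + 3 j\right)$ ($V{\left(Z,j \right)} = \left(Z + \left(3 j + Z\right)\right) \left(j + Z\right) = \left(Z + \left(Z + 3 j\right)\right) \left(Z + j\right) = \left(2 Z + 3 j\right) \left(Z + j\right) = \left(Z + j\right) \left(2 Z + 3 j\right)$)
$P{\left(M \right)} = 3 - M$ ($P{\left(M \right)} = 3 - \frac{2 M}{2} = 3 - M$)
$\left(-119 + P{\left(V{\left(2,0 \right)} \right)}\right) \left(-42\right) = \left(-119 - \left(-3 + 0 + 8 + 5 \cdot 2 \cdot 0\right)\right) \left(-42\right) = \left(-119 - \left(-3 + 0 + 8\right)\right) \left(-42\right) = \left(-119 + \left(3 - \left(8 + 0 + 0\right)\right)\right) \left(-42\right) = \left(-119 + \left(3 - 8\right)\right) \left(-42\right) = \left(-119 - 5\right) \left(-42\right) = \left(-124\right) \left(-42\right) = 5208$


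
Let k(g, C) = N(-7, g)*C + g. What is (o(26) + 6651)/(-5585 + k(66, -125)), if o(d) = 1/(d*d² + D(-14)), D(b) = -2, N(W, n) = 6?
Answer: -116884675/110171406 ≈ -1.0609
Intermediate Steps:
k(g, C) = g + 6*C (k(g, C) = 6*C + g = g + 6*C)
o(d) = 1/(-2 + d³) (o(d) = 1/(d*d² - 2) = 1/(d³ - 2) = 1/(-2 + d³))
(o(26) + 6651)/(-5585 + k(66, -125)) = (1/(-2 + 26³) + 6651)/(-5585 + (66 + 6*(-125))) = (1/(-2 + 17576) + 6651)/(-5585 + (66 - 750)) = (1/17574 + 6651)/(-5585 - 684) = (1/17574 + 6651)/(-6269) = (116884675/17574)*(-1/6269) = -116884675/110171406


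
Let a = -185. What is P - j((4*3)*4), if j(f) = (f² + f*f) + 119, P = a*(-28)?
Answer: 453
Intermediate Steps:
P = 5180 (P = -185*(-28) = 5180)
j(f) = 119 + 2*f² (j(f) = (f² + f²) + 119 = 2*f² + 119 = 119 + 2*f²)
P - j((4*3)*4) = 5180 - (119 + 2*((4*3)*4)²) = 5180 - (119 + 2*(12*4)²) = 5180 - (119 + 2*48²) = 5180 - (119 + 2*2304) = 5180 - (119 + 4608) = 5180 - 1*4727 = 5180 - 4727 = 453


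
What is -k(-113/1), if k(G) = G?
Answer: 113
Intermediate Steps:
-k(-113/1) = -(-113)/1 = -(-113) = -1*(-113) = 113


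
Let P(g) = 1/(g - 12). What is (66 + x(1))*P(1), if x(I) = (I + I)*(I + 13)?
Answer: -94/11 ≈ -8.5455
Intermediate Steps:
x(I) = 2*I*(13 + I) (x(I) = (2*I)*(13 + I) = 2*I*(13 + I))
P(g) = 1/(-12 + g)
(66 + x(1))*P(1) = (66 + 2*1*(13 + 1))/(-12 + 1) = (66 + 2*1*14)/(-11) = (66 + 28)*(-1/11) = 94*(-1/11) = -94/11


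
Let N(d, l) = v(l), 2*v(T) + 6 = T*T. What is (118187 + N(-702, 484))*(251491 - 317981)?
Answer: -15645894880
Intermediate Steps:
v(T) = -3 + T²/2 (v(T) = -3 + (T*T)/2 = -3 + T²/2)
N(d, l) = -3 + l²/2
(118187 + N(-702, 484))*(251491 - 317981) = (118187 + (-3 + (½)*484²))*(251491 - 317981) = (118187 + (-3 + (½)*234256))*(-66490) = (118187 + (-3 + 117128))*(-66490) = (118187 + 117125)*(-66490) = 235312*(-66490) = -15645894880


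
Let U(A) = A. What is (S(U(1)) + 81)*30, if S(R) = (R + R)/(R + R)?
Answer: 2460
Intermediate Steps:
S(R) = 1 (S(R) = (2*R)/((2*R)) = (2*R)*(1/(2*R)) = 1)
(S(U(1)) + 81)*30 = (1 + 81)*30 = 82*30 = 2460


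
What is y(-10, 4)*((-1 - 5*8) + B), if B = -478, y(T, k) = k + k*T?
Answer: 18684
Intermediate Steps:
y(T, k) = k + T*k
y(-10, 4)*((-1 - 5*8) + B) = (4*(1 - 10))*((-1 - 5*8) - 478) = (4*(-9))*((-1 - 40) - 478) = -36*(-41 - 478) = -36*(-519) = 18684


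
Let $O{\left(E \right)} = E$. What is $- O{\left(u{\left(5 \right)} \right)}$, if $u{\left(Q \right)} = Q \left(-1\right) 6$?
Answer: $30$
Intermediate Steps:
$u{\left(Q \right)} = - 6 Q$ ($u{\left(Q \right)} = - Q 6 = - 6 Q$)
$- O{\left(u{\left(5 \right)} \right)} = - \left(-6\right) 5 = \left(-1\right) \left(-30\right) = 30$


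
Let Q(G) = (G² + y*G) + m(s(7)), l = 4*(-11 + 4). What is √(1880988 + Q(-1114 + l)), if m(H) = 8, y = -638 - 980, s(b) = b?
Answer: 2*√1258229 ≈ 2243.4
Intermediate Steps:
y = -1618
l = -28 (l = 4*(-7) = -28)
Q(G) = 8 + G² - 1618*G (Q(G) = (G² - 1618*G) + 8 = 8 + G² - 1618*G)
√(1880988 + Q(-1114 + l)) = √(1880988 + (8 + (-1114 - 28)² - 1618*(-1114 - 28))) = √(1880988 + (8 + (-1142)² - 1618*(-1142))) = √(1880988 + (8 + 1304164 + 1847756)) = √(1880988 + 3151928) = √5032916 = 2*√1258229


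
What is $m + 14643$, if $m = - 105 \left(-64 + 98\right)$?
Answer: $11073$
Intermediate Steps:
$m = -3570$ ($m = \left(-105\right) 34 = -3570$)
$m + 14643 = -3570 + 14643 = 11073$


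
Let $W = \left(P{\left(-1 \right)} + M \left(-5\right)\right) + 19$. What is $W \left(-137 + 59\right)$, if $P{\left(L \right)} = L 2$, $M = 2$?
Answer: $-546$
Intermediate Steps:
$P{\left(L \right)} = 2 L$
$W = 7$ ($W = \left(2 \left(-1\right) + 2 \left(-5\right)\right) + 19 = \left(-2 - 10\right) + 19 = -12 + 19 = 7$)
$W \left(-137 + 59\right) = 7 \left(-137 + 59\right) = 7 \left(-78\right) = -546$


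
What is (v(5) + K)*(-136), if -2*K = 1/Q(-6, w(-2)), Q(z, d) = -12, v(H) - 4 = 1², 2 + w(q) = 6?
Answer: -2057/3 ≈ -685.67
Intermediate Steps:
w(q) = 4 (w(q) = -2 + 6 = 4)
v(H) = 5 (v(H) = 4 + 1² = 4 + 1 = 5)
K = 1/24 (K = -½/(-12) = -½*(-1/12) = 1/24 ≈ 0.041667)
(v(5) + K)*(-136) = (5 + 1/24)*(-136) = (121/24)*(-136) = -2057/3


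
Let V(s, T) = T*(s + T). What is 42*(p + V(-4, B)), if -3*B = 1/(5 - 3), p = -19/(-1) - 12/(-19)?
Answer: 97321/114 ≈ 853.69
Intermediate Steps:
p = 373/19 (p = -19*(-1) - 12*(-1/19) = 19 + 12/19 = 373/19 ≈ 19.632)
B = -1/6 (B = -1/(3*(5 - 3)) = -1/3/2 = -1/3*1/2 = -1/6 ≈ -0.16667)
V(s, T) = T*(T + s)
42*(p + V(-4, B)) = 42*(373/19 - (-1/6 - 4)/6) = 42*(373/19 - 1/6*(-25/6)) = 42*(373/19 + 25/36) = 42*(13903/684) = 97321/114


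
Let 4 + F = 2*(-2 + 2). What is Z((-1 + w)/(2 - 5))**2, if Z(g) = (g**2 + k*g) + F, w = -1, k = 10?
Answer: 784/81 ≈ 9.6790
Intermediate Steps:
F = -4 (F = -4 + 2*(-2 + 2) = -4 + 2*0 = -4 + 0 = -4)
Z(g) = -4 + g**2 + 10*g (Z(g) = (g**2 + 10*g) - 4 = -4 + g**2 + 10*g)
Z((-1 + w)/(2 - 5))**2 = (-4 + ((-1 - 1)/(2 - 5))**2 + 10*((-1 - 1)/(2 - 5)))**2 = (-4 + (-2/(-3))**2 + 10*(-2/(-3)))**2 = (-4 + (-2*(-1/3))**2 + 10*(-2*(-1/3)))**2 = (-4 + (2/3)**2 + 10*(2/3))**2 = (-4 + 4/9 + 20/3)**2 = (28/9)**2 = 784/81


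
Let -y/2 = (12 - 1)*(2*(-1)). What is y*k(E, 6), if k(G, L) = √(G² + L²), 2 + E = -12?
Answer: 88*√58 ≈ 670.19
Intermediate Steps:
E = -14 (E = -2 - 12 = -14)
y = 44 (y = -2*(12 - 1)*2*(-1) = -22*(-2) = -2*(-22) = 44)
y*k(E, 6) = 44*√((-14)² + 6²) = 44*√(196 + 36) = 44*√232 = 44*(2*√58) = 88*√58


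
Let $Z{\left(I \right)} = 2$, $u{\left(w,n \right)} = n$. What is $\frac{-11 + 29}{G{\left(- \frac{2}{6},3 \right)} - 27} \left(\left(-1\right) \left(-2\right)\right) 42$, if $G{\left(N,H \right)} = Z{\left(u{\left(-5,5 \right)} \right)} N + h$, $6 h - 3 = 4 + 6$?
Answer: $- \frac{1008}{17} \approx -59.294$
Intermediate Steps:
$h = \frac{13}{6}$ ($h = \frac{1}{2} + \frac{4 + 6}{6} = \frac{1}{2} + \frac{1}{6} \cdot 10 = \frac{1}{2} + \frac{5}{3} = \frac{13}{6} \approx 2.1667$)
$G{\left(N,H \right)} = \frac{13}{6} + 2 N$ ($G{\left(N,H \right)} = 2 N + \frac{13}{6} = \frac{13}{6} + 2 N$)
$\frac{-11 + 29}{G{\left(- \frac{2}{6},3 \right)} - 27} \left(\left(-1\right) \left(-2\right)\right) 42 = \frac{-11 + 29}{\left(\frac{13}{6} + 2 \left(- \frac{2}{6}\right)\right) - 27} \left(\left(-1\right) \left(-2\right)\right) 42 = \frac{18}{\left(\frac{13}{6} + 2 \left(\left(-2\right) \frac{1}{6}\right)\right) - 27} \cdot 2 \cdot 42 = \frac{18}{\left(\frac{13}{6} + 2 \left(- \frac{1}{3}\right)\right) - 27} \cdot 2 \cdot 42 = \frac{18}{\left(\frac{13}{6} - \frac{2}{3}\right) - 27} \cdot 2 \cdot 42 = \frac{18}{\frac{3}{2} - 27} \cdot 2 \cdot 42 = \frac{18}{- \frac{51}{2}} \cdot 2 \cdot 42 = 18 \left(- \frac{2}{51}\right) 2 \cdot 42 = \left(- \frac{12}{17}\right) 2 \cdot 42 = \left(- \frac{24}{17}\right) 42 = - \frac{1008}{17}$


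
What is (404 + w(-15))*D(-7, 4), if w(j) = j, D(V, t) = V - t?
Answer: -4279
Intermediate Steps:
(404 + w(-15))*D(-7, 4) = (404 - 15)*(-7 - 1*4) = 389*(-7 - 4) = 389*(-11) = -4279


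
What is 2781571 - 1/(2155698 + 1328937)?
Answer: 9692759661584/3484635 ≈ 2.7816e+6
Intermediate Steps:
2781571 - 1/(2155698 + 1328937) = 2781571 - 1/3484635 = 9692759661584/3484635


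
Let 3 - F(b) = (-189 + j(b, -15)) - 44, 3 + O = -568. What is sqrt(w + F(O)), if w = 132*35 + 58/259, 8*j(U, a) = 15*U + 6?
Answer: sqrt(6360458286)/1036 ≈ 76.981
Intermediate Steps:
O = -571 (O = -3 - 568 = -571)
j(U, a) = 3/4 + 15*U/8 (j(U, a) = (15*U + 6)/8 = (6 + 15*U)/8 = 3/4 + 15*U/8)
w = 1196638/259 (w = 4620 + 58*(1/259) = 4620 + 58/259 = 1196638/259 ≈ 4620.2)
F(b) = 941/4 - 15*b/8 (F(b) = 3 - ((-189 + (3/4 + 15*b/8)) - 44) = 3 - ((-753/4 + 15*b/8) - 44) = 3 - (-929/4 + 15*b/8) = 3 + (929/4 - 15*b/8) = 941/4 - 15*b/8)
sqrt(w + F(O)) = sqrt(1196638/259 + (941/4 - 15/8*(-571))) = sqrt(1196638/259 + (941/4 + 8565/8)) = sqrt(1196638/259 + 10447/8) = sqrt(12278877/2072) = sqrt(6360458286)/1036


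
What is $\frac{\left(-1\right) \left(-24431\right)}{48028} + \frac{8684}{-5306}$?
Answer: $- \frac{143722133}{127418284} \approx -1.128$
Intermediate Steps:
$\frac{\left(-1\right) \left(-24431\right)}{48028} + \frac{8684}{-5306} = 24431 \cdot \frac{1}{48028} + 8684 \left(- \frac{1}{5306}\right) = \frac{24431}{48028} - \frac{4342}{2653} = - \frac{143722133}{127418284}$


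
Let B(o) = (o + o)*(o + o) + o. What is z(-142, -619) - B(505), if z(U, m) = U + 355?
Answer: -1020392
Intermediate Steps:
z(U, m) = 355 + U
B(o) = o + 4*o² (B(o) = (2*o)*(2*o) + o = 4*o² + o = o + 4*o²)
z(-142, -619) - B(505) = (355 - 142) - 505*(1 + 4*505) = 213 - 505*(1 + 2020) = 213 - 505*2021 = 213 - 1*1020605 = 213 - 1020605 = -1020392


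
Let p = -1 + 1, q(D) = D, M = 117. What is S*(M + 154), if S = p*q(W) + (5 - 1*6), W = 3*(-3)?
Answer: -271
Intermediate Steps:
W = -9
p = 0
S = -1 (S = 0*(-9) + (5 - 1*6) = 0 + (5 - 6) = 0 - 1 = -1)
S*(M + 154) = -(117 + 154) = -1*271 = -271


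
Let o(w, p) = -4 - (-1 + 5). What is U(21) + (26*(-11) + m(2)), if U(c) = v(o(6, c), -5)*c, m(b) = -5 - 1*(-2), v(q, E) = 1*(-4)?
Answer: -373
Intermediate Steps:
o(w, p) = -8 (o(w, p) = -4 - 1*4 = -4 - 4 = -8)
v(q, E) = -4
m(b) = -3 (m(b) = -5 + 2 = -3)
U(c) = -4*c
U(21) + (26*(-11) + m(2)) = -4*21 + (26*(-11) - 3) = -84 + (-286 - 3) = -84 - 289 = -373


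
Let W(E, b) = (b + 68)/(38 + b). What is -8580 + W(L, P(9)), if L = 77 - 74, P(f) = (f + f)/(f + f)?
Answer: -111517/13 ≈ -8578.2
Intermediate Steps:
P(f) = 1 (P(f) = (2*f)/((2*f)) = (2*f)*(1/(2*f)) = 1)
L = 3
W(E, b) = (68 + b)/(38 + b)
-8580 + W(L, P(9)) = -8580 + (68 + 1)/(38 + 1) = -8580 + 69/39 = -8580 + (1/39)*69 = -8580 + 23/13 = -111517/13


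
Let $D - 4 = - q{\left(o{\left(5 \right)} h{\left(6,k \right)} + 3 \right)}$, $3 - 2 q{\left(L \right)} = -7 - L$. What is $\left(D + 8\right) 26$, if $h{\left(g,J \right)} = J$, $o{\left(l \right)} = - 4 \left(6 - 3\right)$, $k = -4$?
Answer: $-481$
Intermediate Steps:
$o{\left(l \right)} = -12$ ($o{\left(l \right)} = \left(-4\right) 3 = -12$)
$q{\left(L \right)} = 5 + \frac{L}{2}$ ($q{\left(L \right)} = \frac{3}{2} - \frac{-7 - L}{2} = \frac{3}{2} + \left(\frac{7}{2} + \frac{L}{2}\right) = 5 + \frac{L}{2}$)
$D = - \frac{53}{2}$ ($D = 4 - \left(5 + \frac{\left(-12\right) \left(-4\right) + 3}{2}\right) = 4 - \left(5 + \frac{48 + 3}{2}\right) = 4 - \left(5 + \frac{1}{2} \cdot 51\right) = 4 - \left(5 + \frac{51}{2}\right) = 4 - \frac{61}{2} = - \frac{53}{2} \approx -26.5$)
$\left(D + 8\right) 26 = \left(- \frac{53}{2} + 8\right) 26 = \left(- \frac{37}{2}\right) 26 = -481$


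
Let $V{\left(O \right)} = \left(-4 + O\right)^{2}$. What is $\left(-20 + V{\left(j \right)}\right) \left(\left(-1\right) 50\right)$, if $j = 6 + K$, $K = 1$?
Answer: $550$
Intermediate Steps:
$j = 7$ ($j = 6 + 1 = 7$)
$\left(-20 + V{\left(j \right)}\right) \left(\left(-1\right) 50\right) = \left(-20 + \left(-4 + 7\right)^{2}\right) \left(\left(-1\right) 50\right) = \left(-20 + 3^{2}\right) \left(-50\right) = \left(-20 + 9\right) \left(-50\right) = \left(-11\right) \left(-50\right) = 550$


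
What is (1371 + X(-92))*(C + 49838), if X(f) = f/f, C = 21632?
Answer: 98056840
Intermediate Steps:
X(f) = 1
(1371 + X(-92))*(C + 49838) = (1371 + 1)*(21632 + 49838) = 1372*71470 = 98056840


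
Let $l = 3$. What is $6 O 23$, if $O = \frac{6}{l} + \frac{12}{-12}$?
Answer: $138$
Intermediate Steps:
$O = 1$ ($O = \frac{6}{3} + \frac{12}{-12} = 6 \cdot \frac{1}{3} + 12 \left(- \frac{1}{12}\right) = 2 - 1 = 1$)
$6 O 23 = 6 \cdot 1 \cdot 23 = 6 \cdot 23 = 138$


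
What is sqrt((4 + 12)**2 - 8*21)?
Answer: 2*sqrt(22) ≈ 9.3808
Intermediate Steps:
sqrt((4 + 12)**2 - 8*21) = sqrt(16**2 - 168) = sqrt(256 - 168) = sqrt(88) = 2*sqrt(22)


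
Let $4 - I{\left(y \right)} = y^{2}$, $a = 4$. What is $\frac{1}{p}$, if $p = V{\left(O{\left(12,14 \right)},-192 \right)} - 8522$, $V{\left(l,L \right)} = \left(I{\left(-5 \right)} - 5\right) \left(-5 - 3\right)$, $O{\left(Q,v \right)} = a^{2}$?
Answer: $- \frac{1}{8314} \approx -0.00012028$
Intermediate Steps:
$I{\left(y \right)} = 4 - y^{2}$
$O{\left(Q,v \right)} = 16$ ($O{\left(Q,v \right)} = 4^{2} = 16$)
$V{\left(l,L \right)} = 208$ ($V{\left(l,L \right)} = \left(\left(4 - \left(-5\right)^{2}\right) - 5\right) \left(-5 - 3\right) = \left(\left(4 - 25\right) - 5\right) \left(-8\right) = \left(-21 - 5\right) \left(-8\right) = \left(-26\right) \left(-8\right) = 208$)
$p = -8314$ ($p = 208 - 8522 = -8314$)
$\frac{1}{p} = \frac{1}{-8314} = - \frac{1}{8314}$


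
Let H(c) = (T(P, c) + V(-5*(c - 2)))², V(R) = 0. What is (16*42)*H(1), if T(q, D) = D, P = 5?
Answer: 672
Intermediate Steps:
H(c) = c² (H(c) = (c + 0)² = c²)
(16*42)*H(1) = (16*42)*1² = 672*1 = 672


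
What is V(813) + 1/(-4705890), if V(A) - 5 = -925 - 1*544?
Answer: -6889422961/4705890 ≈ -1464.0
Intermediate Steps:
V(A) = -1464 (V(A) = 5 + (-925 - 1*544) = 5 + (-925 - 544) = 5 - 1469 = -1464)
V(813) + 1/(-4705890) = -1464 + 1/(-4705890) = -1464 - 1/4705890 = -6889422961/4705890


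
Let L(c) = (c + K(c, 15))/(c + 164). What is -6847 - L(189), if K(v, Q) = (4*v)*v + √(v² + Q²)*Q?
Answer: -2560064/353 - 45*√3994/353 ≈ -7260.4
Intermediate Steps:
K(v, Q) = 4*v² + Q*√(Q² + v²) (K(v, Q) = 4*v² + √(Q² + v²)*Q = 4*v² + Q*√(Q² + v²))
L(c) = (c + 4*c² + 15*√(225 + c²))/(164 + c) (L(c) = (c + (4*c² + 15*√(15² + c²)))/(c + 164) = (c + (4*c² + 15*√(225 + c²)))/(164 + c) = (c + 4*c² + 15*√(225 + c²))/(164 + c))
-6847 - L(189) = -6847 - (189 + 4*189² + 15*√(225 + 189²))/(164 + 189) = -6847 - (189 + 4*35721 + 15*√(225 + 35721))/353 = -6847 - (189 + 142884 + 15*√35946)/353 = -6847 - (189 + 142884 + 15*(3*√3994))/353 = -6847 - (189 + 142884 + 45*√3994)/353 = -6847 - (143073 + 45*√3994)/353 = -6847 - (143073/353 + 45*√3994/353) = -6847 + (-143073/353 - 45*√3994/353) = -2560064/353 - 45*√3994/353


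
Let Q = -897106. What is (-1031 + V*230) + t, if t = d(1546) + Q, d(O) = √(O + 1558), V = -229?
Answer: -950807 + 4*√194 ≈ -9.5075e+5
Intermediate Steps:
d(O) = √(1558 + O)
t = -897106 + 4*√194 (t = √(1558 + 1546) - 897106 = √3104 - 897106 = 4*√194 - 897106 = -897106 + 4*√194 ≈ -8.9705e+5)
(-1031 + V*230) + t = (-1031 - 229*230) + (-897106 + 4*√194) = (-1031 - 52670) + (-897106 + 4*√194) = -53701 + (-897106 + 4*√194) = -950807 + 4*√194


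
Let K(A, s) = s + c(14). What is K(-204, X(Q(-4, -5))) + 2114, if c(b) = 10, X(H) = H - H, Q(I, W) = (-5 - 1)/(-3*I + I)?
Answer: 2124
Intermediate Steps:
Q(I, W) = 3/I (Q(I, W) = -6*(-1/(2*I)) = -(-3)/I = 3/I)
X(H) = 0
K(A, s) = 10 + s (K(A, s) = s + 10 = 10 + s)
K(-204, X(Q(-4, -5))) + 2114 = (10 + 0) + 2114 = 10 + 2114 = 2124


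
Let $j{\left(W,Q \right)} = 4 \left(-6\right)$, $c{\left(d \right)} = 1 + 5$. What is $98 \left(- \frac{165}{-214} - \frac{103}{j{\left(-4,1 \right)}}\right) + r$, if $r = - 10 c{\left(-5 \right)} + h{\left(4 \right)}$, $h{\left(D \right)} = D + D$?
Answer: $\frac{570281}{1284} \approx 444.14$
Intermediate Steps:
$c{\left(d \right)} = 6$
$h{\left(D \right)} = 2 D$
$j{\left(W,Q \right)} = -24$
$r = -52$ ($r = \left(-10\right) 6 + 2 \cdot 4 = -60 + 8 = -52$)
$98 \left(- \frac{165}{-214} - \frac{103}{j{\left(-4,1 \right)}}\right) + r = 98 \left(- \frac{165}{-214} - \frac{103}{-24}\right) - 52 = 98 \left(\left(-165\right) \left(- \frac{1}{214}\right) - - \frac{103}{24}\right) - 52 = 98 \left(\frac{165}{214} + \frac{103}{24}\right) - 52 = 98 \cdot \frac{13001}{2568} - 52 = \frac{637049}{1284} - 52 = \frac{570281}{1284}$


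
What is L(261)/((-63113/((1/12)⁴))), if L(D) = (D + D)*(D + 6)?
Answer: -2581/24235392 ≈ -0.00010650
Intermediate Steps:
L(D) = 2*D*(6 + D) (L(D) = (2*D)*(6 + D) = 2*D*(6 + D))
L(261)/((-63113/((1/12)⁴))) = (2*261*(6 + 261))/((-63113/((1/12)⁴))) = (2*261*267)/((-63113/((1/12)⁴))) = 139374/((-63113/1/20736)) = 139374/((-63113*20736)) = 139374/(-1308711168) = 139374*(-1/1308711168) = -2581/24235392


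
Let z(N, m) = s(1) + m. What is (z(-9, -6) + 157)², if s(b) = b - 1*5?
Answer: 21609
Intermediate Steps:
s(b) = -5 + b (s(b) = b - 5 = -5 + b)
z(N, m) = -4 + m (z(N, m) = (-5 + 1) + m = -4 + m)
(z(-9, -6) + 157)² = ((-4 - 6) + 157)² = (-10 + 157)² = 147² = 21609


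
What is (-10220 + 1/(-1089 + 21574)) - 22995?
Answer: -680409274/20485 ≈ -33215.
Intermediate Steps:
(-10220 + 1/(-1089 + 21574)) - 22995 = (-10220 + 1/20485) - 22995 = -209356699/20485 - 22995 = -680409274/20485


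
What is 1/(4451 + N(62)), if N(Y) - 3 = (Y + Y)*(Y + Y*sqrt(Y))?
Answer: -6071/1758551582 + 1922*sqrt(62)/879275791 ≈ 1.3759e-5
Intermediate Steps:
N(Y) = 3 + 2*Y*(Y + Y**(3/2)) (N(Y) = 3 + (Y + Y)*(Y + Y*sqrt(Y)) = 3 + (2*Y)*(Y + Y**(3/2)) = 3 + 2*Y*(Y + Y**(3/2)))
1/(4451 + N(62)) = 1/(4451 + (3 + 2*62**2 + 2*62**(5/2))) = 1/(4451 + (3 + 2*3844 + 2*(3844*sqrt(62)))) = 1/(4451 + (3 + 7688 + 7688*sqrt(62))) = 1/(4451 + (7691 + 7688*sqrt(62))) = 1/(12142 + 7688*sqrt(62))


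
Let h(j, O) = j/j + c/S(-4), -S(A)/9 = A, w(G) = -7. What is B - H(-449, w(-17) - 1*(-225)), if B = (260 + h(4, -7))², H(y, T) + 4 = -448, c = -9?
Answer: 1095081/16 ≈ 68443.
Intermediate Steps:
S(A) = -9*A
H(y, T) = -452 (H(y, T) = -4 - 448 = -452)
h(j, O) = ¾ (h(j, O) = j/j - 9/((-9*(-4))) = 1 - 9/36 = 1 - 9*1/36 = 1 - ¼ = ¾)
B = 1087849/16 (B = (260 + ¾)² = (1043/4)² = 1087849/16 ≈ 67991.)
B - H(-449, w(-17) - 1*(-225)) = 1087849/16 - 1*(-452) = 1087849/16 + 452 = 1095081/16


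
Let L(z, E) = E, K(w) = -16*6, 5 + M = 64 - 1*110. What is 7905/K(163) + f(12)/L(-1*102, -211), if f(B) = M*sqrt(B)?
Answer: -2635/32 + 102*sqrt(3)/211 ≈ -81.506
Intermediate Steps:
M = -51 (M = -5 + (64 - 1*110) = -5 + (64 - 110) = -5 - 46 = -51)
f(B) = -51*sqrt(B)
K(w) = -96
7905/K(163) + f(12)/L(-1*102, -211) = 7905/(-96) - 102*sqrt(3)/(-211) = 7905*(-1/96) - 102*sqrt(3)*(-1/211) = -2635/32 - 102*sqrt(3)*(-1/211) = -2635/32 + 102*sqrt(3)/211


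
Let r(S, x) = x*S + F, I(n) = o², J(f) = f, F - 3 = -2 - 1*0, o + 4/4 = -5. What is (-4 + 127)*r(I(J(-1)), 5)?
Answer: 22263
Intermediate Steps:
o = -6 (o = -1 - 5 = -6)
F = 1 (F = 3 + (-2 - 1*0) = 3 + (-2 + 0) = 3 - 2 = 1)
I(n) = 36 (I(n) = (-6)² = 36)
r(S, x) = 1 + S*x (r(S, x) = x*S + 1 = S*x + 1 = 1 + S*x)
(-4 + 127)*r(I(J(-1)), 5) = (-4 + 127)*(1 + 36*5) = 123*(1 + 180) = 123*181 = 22263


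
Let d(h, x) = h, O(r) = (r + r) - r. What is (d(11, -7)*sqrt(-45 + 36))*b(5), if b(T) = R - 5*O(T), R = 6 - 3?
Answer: -726*I ≈ -726.0*I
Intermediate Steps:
O(r) = r (O(r) = 2*r - r = r)
R = 3
b(T) = 3 - 5*T
(d(11, -7)*sqrt(-45 + 36))*b(5) = (11*sqrt(-45 + 36))*(3 - 5*5) = (11*sqrt(-9))*(3 - 25) = (11*(3*I))*(-22) = (33*I)*(-22) = -726*I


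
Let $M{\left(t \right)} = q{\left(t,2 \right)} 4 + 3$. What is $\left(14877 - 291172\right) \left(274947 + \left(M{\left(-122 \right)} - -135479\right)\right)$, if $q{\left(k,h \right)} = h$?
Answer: $-113401690915$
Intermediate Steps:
$M{\left(t \right)} = 11$ ($M{\left(t \right)} = 2 \cdot 4 + 3 = 8 + 3 = 11$)
$\left(14877 - 291172\right) \left(274947 + \left(M{\left(-122 \right)} - -135479\right)\right) = \left(14877 - 291172\right) \left(274947 + \left(11 - -135479\right)\right) = - 276295 \left(274947 + \left(11 + 135479\right)\right) = - 276295 \left(274947 + 135490\right) = \left(-276295\right) 410437 = -113401690915$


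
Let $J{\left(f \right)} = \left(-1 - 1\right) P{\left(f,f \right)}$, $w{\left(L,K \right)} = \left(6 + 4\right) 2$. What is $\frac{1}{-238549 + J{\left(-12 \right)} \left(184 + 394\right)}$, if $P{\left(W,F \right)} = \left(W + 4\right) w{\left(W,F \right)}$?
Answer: $- \frac{1}{53589} \approx -1.8661 \cdot 10^{-5}$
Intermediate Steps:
$w{\left(L,K \right)} = 20$ ($w{\left(L,K \right)} = 10 \cdot 2 = 20$)
$P{\left(W,F \right)} = 80 + 20 W$ ($P{\left(W,F \right)} = \left(W + 4\right) 20 = \left(4 + W\right) 20 = 80 + 20 W$)
$J{\left(f \right)} = -160 - 40 f$ ($J{\left(f \right)} = \left(-1 - 1\right) \left(80 + 20 f\right) = - 2 \left(80 + 20 f\right) = -160 - 40 f$)
$\frac{1}{-238549 + J{\left(-12 \right)} \left(184 + 394\right)} = \frac{1}{-238549 + \left(-160 - -480\right) \left(184 + 394\right)} = \frac{1}{-238549 + \left(-160 + 480\right) 578} = \frac{1}{-238549 + 320 \cdot 578} = \frac{1}{-238549 + 184960} = \frac{1}{-53589} = - \frac{1}{53589}$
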